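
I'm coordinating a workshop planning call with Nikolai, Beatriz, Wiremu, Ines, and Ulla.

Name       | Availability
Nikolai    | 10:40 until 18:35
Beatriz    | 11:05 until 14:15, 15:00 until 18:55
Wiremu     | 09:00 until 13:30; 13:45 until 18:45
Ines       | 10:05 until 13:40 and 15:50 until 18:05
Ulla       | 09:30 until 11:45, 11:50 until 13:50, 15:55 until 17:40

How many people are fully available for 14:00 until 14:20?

Nikolai and Wiremu can make the full 14:00-14:20 slot — that's 2.

2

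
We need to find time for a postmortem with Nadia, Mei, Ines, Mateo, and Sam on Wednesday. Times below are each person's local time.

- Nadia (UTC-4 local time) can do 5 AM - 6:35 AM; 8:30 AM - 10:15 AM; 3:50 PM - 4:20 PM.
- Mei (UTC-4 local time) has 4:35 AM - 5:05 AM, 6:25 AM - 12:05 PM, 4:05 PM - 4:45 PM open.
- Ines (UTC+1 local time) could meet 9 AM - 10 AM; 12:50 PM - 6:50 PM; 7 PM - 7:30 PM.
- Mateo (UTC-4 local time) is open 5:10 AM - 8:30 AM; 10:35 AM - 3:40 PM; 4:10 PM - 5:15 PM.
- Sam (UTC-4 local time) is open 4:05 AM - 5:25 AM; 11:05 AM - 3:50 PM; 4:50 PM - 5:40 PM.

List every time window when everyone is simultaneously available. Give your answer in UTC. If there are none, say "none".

Nadia in UTC: 09:00-10:35, 12:30-14:15, 19:50-20:20 (add 4h to convert from UTC-4).
Mei in UTC: 08:35-09:05, 10:25-16:05, 20:05-20:45 (add 4h to convert from UTC-4).
Ines in UTC: 08:00-09:00, 11:50-17:50, 18:00-18:30 (subtract 1h to convert from UTC+1).
Mateo in UTC: 09:10-12:30, 14:35-19:40, 20:10-21:15 (add 4h to convert from UTC-4).
Sam in UTC: 08:05-09:25, 15:05-19:50, 20:50-21:40 (add 4h to convert from UTC-4).
Nadia ∩ Mei: 09:00-09:05, 10:25-10:35, 12:30-14:15, 20:05-20:20.
Nadia ∩ Mei ∩ Ines: 12:30-14:15.
Nadia ∩ Mei ∩ Ines ∩ Mateo: ∅.
Nadia ∩ Mei ∩ Ines ∩ Mateo ∩ Sam: ∅.
There is no time when everyone is free.

none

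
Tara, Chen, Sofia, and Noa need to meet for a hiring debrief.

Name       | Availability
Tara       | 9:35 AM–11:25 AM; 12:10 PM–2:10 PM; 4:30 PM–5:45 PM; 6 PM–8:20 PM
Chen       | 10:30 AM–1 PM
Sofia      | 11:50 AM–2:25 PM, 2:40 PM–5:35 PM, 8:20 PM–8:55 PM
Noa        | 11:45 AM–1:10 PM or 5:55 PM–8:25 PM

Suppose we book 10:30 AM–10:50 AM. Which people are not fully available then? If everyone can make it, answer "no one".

Noa, Sofia

Tara: free for 10:30-10:50. Chen: free for 10:30-10:50. Sofia: not fully free for 10:30-10:50. Noa: not fully free for 10:30-10:50.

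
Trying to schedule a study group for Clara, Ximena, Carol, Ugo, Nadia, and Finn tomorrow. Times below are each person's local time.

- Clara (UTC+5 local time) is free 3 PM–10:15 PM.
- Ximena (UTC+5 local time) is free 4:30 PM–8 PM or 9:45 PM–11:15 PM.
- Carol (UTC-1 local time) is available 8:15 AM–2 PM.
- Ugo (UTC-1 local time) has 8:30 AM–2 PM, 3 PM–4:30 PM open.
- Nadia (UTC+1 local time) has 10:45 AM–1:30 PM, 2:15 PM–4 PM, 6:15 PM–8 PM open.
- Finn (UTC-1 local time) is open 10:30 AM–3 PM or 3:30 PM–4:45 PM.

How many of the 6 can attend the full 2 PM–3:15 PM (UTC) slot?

Clara in UTC: 10:00-17:15 (subtract 5h to convert from UTC+5).
Ximena in UTC: 11:30-15:00, 16:45-18:15 (subtract 5h to convert from UTC+5).
Carol in UTC: 09:15-15:00 (add 1h to convert from UTC-1).
Ugo in UTC: 09:30-15:00, 16:00-17:30 (add 1h to convert from UTC-1).
Nadia in UTC: 09:45-12:30, 13:15-15:00, 17:15-19:00 (subtract 1h to convert from UTC+1).
Finn in UTC: 11:30-16:00, 16:30-17:45 (add 1h to convert from UTC-1).
Clara and Finn can make the full 14:00-15:15 slot — that's 2.

2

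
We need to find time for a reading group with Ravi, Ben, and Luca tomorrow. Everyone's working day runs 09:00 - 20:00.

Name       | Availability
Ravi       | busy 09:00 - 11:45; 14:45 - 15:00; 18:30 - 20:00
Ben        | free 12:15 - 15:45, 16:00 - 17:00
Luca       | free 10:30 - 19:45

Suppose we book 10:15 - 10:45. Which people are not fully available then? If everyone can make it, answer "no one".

Ravi free: 11:45-14:45, 15:00-18:30 (invert busy blocks within the working day).
Ben free: 12:15-15:45, 16:00-17:00.
Luca free: 10:30-19:45.
Ravi: not fully free for 10:15-10:45. Ben: not fully free for 10:15-10:45. Luca: not fully free for 10:15-10:45.

Ben, Luca, Ravi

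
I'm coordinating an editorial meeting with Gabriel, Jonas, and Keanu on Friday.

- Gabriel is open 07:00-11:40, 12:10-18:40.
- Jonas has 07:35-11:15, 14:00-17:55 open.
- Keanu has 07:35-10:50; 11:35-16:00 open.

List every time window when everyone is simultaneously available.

Gabriel ∩ Jonas: 07:35-11:15, 14:00-17:55.
Gabriel ∩ Jonas ∩ Keanu: 07:35-10:50, 14:00-16:00.

07:35-10:50, 14:00-16:00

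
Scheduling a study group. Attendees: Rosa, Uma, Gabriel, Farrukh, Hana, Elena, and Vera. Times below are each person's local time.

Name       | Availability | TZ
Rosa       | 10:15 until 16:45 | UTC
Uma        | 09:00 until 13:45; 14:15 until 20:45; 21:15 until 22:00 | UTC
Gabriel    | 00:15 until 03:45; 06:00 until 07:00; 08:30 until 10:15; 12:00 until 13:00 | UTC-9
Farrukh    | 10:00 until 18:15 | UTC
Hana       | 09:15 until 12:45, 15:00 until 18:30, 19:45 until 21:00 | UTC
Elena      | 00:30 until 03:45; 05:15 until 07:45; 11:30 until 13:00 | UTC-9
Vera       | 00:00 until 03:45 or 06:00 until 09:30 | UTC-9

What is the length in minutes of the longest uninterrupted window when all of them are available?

150

Rosa in UTC: 10:15-16:45.
Uma in UTC: 09:00-13:45, 14:15-20:45, 21:15-22:00.
Gabriel in UTC: 09:15-12:45, 15:00-16:00, 17:30-19:15, 21:00-22:00 (add 9h to convert from UTC-9).
Farrukh in UTC: 10:00-18:15.
Hana in UTC: 09:15-12:45, 15:00-18:30, 19:45-21:00.
Elena in UTC: 09:30-12:45, 14:15-16:45, 20:30-22:00 (add 9h to convert from UTC-9).
Vera in UTC: 09:00-12:45, 15:00-18:30 (add 9h to convert from UTC-9).
Rosa ∩ Uma: 10:15-13:45, 14:15-16:45.
Rosa ∩ Uma ∩ Gabriel: 10:15-12:45, 15:00-16:00.
Rosa ∩ Uma ∩ Gabriel ∩ Farrukh: 10:15-12:45, 15:00-16:00.
Rosa ∩ Uma ∩ Gabriel ∩ Farrukh ∩ Hana: 10:15-12:45, 15:00-16:00.
Rosa ∩ Uma ∩ Gabriel ∩ Farrukh ∩ Hana ∩ Elena: 10:15-12:45, 15:00-16:00.
Rosa ∩ Uma ∩ Gabriel ∩ Farrukh ∩ Hana ∩ Elena ∩ Vera: 10:15-12:45, 15:00-16:00.
The longest is 10:15-12:45 at 150 minutes.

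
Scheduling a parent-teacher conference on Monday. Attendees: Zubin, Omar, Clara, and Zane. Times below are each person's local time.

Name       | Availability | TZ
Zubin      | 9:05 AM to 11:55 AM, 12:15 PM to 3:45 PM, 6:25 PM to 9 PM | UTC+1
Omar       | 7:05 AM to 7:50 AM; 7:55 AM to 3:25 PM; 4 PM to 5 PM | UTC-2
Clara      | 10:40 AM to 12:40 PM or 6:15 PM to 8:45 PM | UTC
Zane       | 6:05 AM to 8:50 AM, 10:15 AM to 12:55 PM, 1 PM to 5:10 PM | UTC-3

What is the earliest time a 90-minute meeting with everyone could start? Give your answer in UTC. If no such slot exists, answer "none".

Zubin in UTC: 08:05-10:55, 11:15-14:45, 17:25-20:00 (subtract 1h to convert from UTC+1).
Omar in UTC: 09:05-09:50, 09:55-17:25, 18:00-19:00 (add 2h to convert from UTC-2).
Clara in UTC: 10:40-12:40, 18:15-20:45.
Zane in UTC: 09:05-11:50, 13:15-15:55, 16:00-20:10 (add 3h to convert from UTC-3).
Zubin ∩ Omar: 09:05-09:50, 09:55-10:55, 11:15-14:45, 18:00-19:00.
Zubin ∩ Omar ∩ Clara: 10:40-10:55, 11:15-12:40, 18:15-19:00.
Zubin ∩ Omar ∩ Clara ∩ Zane: 10:40-10:55, 11:15-11:50, 18:15-19:00.
No common window is at least 90 minutes long.

none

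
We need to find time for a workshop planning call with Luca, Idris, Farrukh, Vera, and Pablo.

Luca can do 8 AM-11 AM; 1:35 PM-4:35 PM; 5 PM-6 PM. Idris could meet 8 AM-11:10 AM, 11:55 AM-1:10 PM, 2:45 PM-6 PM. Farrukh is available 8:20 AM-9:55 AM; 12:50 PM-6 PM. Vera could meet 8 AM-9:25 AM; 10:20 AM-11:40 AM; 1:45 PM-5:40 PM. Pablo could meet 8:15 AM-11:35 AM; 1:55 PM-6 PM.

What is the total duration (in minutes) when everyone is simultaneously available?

215

Luca ∩ Idris: 08:00-11:00, 14:45-16:35, 17:00-18:00.
Luca ∩ Idris ∩ Farrukh: 08:20-09:55, 14:45-16:35, 17:00-18:00.
Luca ∩ Idris ∩ Farrukh ∩ Vera: 08:20-09:25, 14:45-16:35, 17:00-17:40.
Luca ∩ Idris ∩ Farrukh ∩ Vera ∩ Pablo: 08:20-09:25, 14:45-16:35, 17:00-17:40.
Those are the intersection windows.
Summing the common windows: 65 + 110 + 40 = 215 minutes.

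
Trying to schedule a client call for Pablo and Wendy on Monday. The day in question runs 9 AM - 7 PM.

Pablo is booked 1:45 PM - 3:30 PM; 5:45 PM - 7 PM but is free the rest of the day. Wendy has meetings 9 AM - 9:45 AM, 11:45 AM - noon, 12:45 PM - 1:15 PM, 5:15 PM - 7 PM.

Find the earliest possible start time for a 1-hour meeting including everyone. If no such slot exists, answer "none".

Pablo free: 09:00-13:45, 15:30-17:45 (invert busy blocks within the working day).
Wendy free: 09:45-11:45, 12:00-12:45, 13:15-17:15 (invert busy blocks within the working day).
Pablo ∩ Wendy: 09:45-11:45, 12:00-12:45, 13:15-13:45, 15:30-17:15.
The first common window of at least 60 minutes is 09:45-11:45, so the earliest start is 09:45.

09:45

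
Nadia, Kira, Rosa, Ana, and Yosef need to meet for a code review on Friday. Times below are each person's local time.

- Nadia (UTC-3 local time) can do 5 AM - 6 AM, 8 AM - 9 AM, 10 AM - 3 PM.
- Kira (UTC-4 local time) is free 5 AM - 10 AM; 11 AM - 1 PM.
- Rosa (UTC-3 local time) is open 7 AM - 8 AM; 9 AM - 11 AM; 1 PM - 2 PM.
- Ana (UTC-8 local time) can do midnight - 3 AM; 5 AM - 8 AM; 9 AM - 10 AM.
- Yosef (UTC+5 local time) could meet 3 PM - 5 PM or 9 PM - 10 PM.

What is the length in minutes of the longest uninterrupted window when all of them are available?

0

Nadia in UTC: 08:00-09:00, 11:00-12:00, 13:00-18:00 (add 3h to convert from UTC-3).
Kira in UTC: 09:00-14:00, 15:00-17:00 (add 4h to convert from UTC-4).
Rosa in UTC: 10:00-11:00, 12:00-14:00, 16:00-17:00 (add 3h to convert from UTC-3).
Ana in UTC: 08:00-11:00, 13:00-16:00, 17:00-18:00 (add 8h to convert from UTC-8).
Yosef in UTC: 10:00-12:00, 16:00-17:00 (subtract 5h to convert from UTC+5).
Nadia ∩ Kira: 11:00-12:00, 13:00-14:00, 15:00-17:00.
Nadia ∩ Kira ∩ Rosa: 13:00-14:00, 16:00-17:00.
Nadia ∩ Kira ∩ Rosa ∩ Ana: 13:00-14:00.
Nadia ∩ Kira ∩ Rosa ∩ Ana ∩ Yosef: ∅.
There is no time when everyone is free.
No common window exists, so the longest block is 0 minutes.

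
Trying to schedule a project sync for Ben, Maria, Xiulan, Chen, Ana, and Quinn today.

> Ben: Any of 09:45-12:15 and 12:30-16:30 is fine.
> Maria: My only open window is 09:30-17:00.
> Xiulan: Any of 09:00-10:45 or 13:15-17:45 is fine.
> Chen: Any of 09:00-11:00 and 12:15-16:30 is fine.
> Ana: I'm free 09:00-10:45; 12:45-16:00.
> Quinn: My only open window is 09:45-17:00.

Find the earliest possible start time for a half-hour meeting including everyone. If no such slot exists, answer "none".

09:45

Ben ∩ Maria: 09:45-12:15, 12:30-16:30.
Ben ∩ Maria ∩ Xiulan: 09:45-10:45, 13:15-16:30.
Ben ∩ Maria ∩ Xiulan ∩ Chen: 09:45-10:45, 13:15-16:30.
Ben ∩ Maria ∩ Xiulan ∩ Chen ∩ Ana: 09:45-10:45, 13:15-16:00.
Ben ∩ Maria ∩ Xiulan ∩ Chen ∩ Ana ∩ Quinn: 09:45-10:45, 13:15-16:00.
The first common window of at least 30 minutes is 09:45-10:45, so the earliest start is 09:45.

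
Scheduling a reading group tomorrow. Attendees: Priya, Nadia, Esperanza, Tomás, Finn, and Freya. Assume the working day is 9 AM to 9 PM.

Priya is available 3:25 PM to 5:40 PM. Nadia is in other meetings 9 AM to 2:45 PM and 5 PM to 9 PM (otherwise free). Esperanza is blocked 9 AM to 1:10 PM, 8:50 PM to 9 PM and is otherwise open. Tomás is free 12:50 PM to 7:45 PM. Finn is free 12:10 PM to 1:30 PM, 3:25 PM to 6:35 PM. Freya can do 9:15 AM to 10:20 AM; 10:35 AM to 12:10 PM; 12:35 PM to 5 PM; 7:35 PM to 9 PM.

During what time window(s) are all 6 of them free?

15:25-17:00

Priya free: 15:25-17:40.
Nadia free: 14:45-17:00 (invert busy blocks within the working day).
Esperanza free: 13:10-20:50 (invert busy blocks within the working day).
Tomás free: 12:50-19:45.
Finn free: 12:10-13:30, 15:25-18:35.
Freya free: 09:15-10:20, 10:35-12:10, 12:35-17:00, 19:35-21:00.
Priya ∩ Nadia: 15:25-17:00.
Priya ∩ Nadia ∩ Esperanza: 15:25-17:00.
Priya ∩ Nadia ∩ Esperanza ∩ Tomás: 15:25-17:00.
Priya ∩ Nadia ∩ Esperanza ∩ Tomás ∩ Finn: 15:25-17:00.
Priya ∩ Nadia ∩ Esperanza ∩ Tomás ∩ Finn ∩ Freya: 15:25-17:00.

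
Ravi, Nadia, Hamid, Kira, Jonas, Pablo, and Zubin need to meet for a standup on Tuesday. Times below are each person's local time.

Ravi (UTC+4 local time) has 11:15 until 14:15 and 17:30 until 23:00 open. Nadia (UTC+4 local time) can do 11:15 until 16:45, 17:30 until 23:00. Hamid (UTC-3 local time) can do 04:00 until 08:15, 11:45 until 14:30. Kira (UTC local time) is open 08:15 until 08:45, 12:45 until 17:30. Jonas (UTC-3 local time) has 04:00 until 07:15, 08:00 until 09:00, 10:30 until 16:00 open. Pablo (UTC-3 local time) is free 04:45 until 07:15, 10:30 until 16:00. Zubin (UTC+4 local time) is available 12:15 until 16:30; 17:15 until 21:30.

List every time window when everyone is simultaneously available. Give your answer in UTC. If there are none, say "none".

Ravi in UTC: 07:15-10:15, 13:30-19:00 (subtract 4h to convert from UTC+4).
Nadia in UTC: 07:15-12:45, 13:30-19:00 (subtract 4h to convert from UTC+4).
Hamid in UTC: 07:00-11:15, 14:45-17:30 (add 3h to convert from UTC-3).
Kira in UTC: 08:15-08:45, 12:45-17:30.
Jonas in UTC: 07:00-10:15, 11:00-12:00, 13:30-19:00 (add 3h to convert from UTC-3).
Pablo in UTC: 07:45-10:15, 13:30-19:00 (add 3h to convert from UTC-3).
Zubin in UTC: 08:15-12:30, 13:15-17:30 (subtract 4h to convert from UTC+4).
Ravi ∩ Nadia: 07:15-10:15, 13:30-19:00.
Ravi ∩ Nadia ∩ Hamid: 07:15-10:15, 14:45-17:30.
Ravi ∩ Nadia ∩ Hamid ∩ Kira: 08:15-08:45, 14:45-17:30.
Ravi ∩ Nadia ∩ Hamid ∩ Kira ∩ Jonas: 08:15-08:45, 14:45-17:30.
Ravi ∩ Nadia ∩ Hamid ∩ Kira ∩ Jonas ∩ Pablo: 08:15-08:45, 14:45-17:30.
Ravi ∩ Nadia ∩ Hamid ∩ Kira ∩ Jonas ∩ Pablo ∩ Zubin: 08:15-08:45, 14:45-17:30.

08:15-08:45, 14:45-17:30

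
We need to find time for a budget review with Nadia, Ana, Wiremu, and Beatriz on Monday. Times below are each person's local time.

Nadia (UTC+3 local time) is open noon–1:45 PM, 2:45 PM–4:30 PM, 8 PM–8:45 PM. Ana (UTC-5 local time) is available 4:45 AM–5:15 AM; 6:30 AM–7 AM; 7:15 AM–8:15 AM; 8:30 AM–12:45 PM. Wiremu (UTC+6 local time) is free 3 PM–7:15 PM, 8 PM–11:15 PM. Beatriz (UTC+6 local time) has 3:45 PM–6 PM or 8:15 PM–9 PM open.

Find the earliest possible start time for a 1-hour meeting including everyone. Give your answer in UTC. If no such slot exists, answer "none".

none

Nadia in UTC: 09:00-10:45, 11:45-13:30, 17:00-17:45 (subtract 3h to convert from UTC+3).
Ana in UTC: 09:45-10:15, 11:30-12:00, 12:15-13:15, 13:30-17:45 (add 5h to convert from UTC-5).
Wiremu in UTC: 09:00-13:15, 14:00-17:15 (subtract 6h to convert from UTC+6).
Beatriz in UTC: 09:45-12:00, 14:15-15:00 (subtract 6h to convert from UTC+6).
Nadia ∩ Ana: 09:45-10:15, 11:45-12:00, 12:15-13:15, 17:00-17:45.
Nadia ∩ Ana ∩ Wiremu: 09:45-10:15, 11:45-12:00, 12:15-13:15, 17:00-17:15.
Nadia ∩ Ana ∩ Wiremu ∩ Beatriz: 09:45-10:15, 11:45-12:00.
Those are the intersection windows.
No common window is at least 60 minutes long.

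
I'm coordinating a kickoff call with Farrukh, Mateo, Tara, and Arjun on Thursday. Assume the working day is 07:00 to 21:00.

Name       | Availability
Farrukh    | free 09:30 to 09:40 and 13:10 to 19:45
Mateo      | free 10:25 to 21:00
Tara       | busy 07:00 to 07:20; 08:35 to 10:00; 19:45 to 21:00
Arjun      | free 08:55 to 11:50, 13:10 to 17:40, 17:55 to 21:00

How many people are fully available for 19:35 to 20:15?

2

Farrukh free: 09:30-09:40, 13:10-19:45.
Mateo free: 10:25-21:00.
Tara free: 07:20-08:35, 10:00-19:45 (invert busy blocks within the working day).
Arjun free: 08:55-11:50, 13:10-17:40, 17:55-21:00.
Mateo and Arjun can make the full 19:35-20:15 slot — that's 2.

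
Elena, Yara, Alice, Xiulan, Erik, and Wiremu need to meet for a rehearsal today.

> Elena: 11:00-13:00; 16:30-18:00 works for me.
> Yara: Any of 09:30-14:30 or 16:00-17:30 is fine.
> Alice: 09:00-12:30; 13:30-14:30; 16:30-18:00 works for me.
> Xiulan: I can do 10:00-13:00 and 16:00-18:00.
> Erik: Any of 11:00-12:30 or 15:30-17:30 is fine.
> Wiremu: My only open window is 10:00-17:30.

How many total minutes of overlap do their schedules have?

150

Elena ∩ Yara: 11:00-13:00, 16:30-17:30.
Elena ∩ Yara ∩ Alice: 11:00-12:30, 16:30-17:30.
Elena ∩ Yara ∩ Alice ∩ Xiulan: 11:00-12:30, 16:30-17:30.
Elena ∩ Yara ∩ Alice ∩ Xiulan ∩ Erik: 11:00-12:30, 16:30-17:30.
Elena ∩ Yara ∩ Alice ∩ Xiulan ∩ Erik ∩ Wiremu: 11:00-12:30, 16:30-17:30.
Those are the intersection windows.
Summing the common windows: 90 + 60 = 150 minutes.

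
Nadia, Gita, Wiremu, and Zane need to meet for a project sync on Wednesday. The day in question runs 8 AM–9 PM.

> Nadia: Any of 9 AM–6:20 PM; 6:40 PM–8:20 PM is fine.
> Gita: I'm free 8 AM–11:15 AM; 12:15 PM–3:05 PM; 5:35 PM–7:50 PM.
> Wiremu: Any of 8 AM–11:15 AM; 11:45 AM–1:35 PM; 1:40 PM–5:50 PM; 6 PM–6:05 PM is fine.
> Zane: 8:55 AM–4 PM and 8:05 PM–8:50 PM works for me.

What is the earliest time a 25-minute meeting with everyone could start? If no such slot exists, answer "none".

09:00

Nadia ∩ Gita: 09:00-11:15, 12:15-15:05, 17:35-18:20, 18:40-19:50.
Nadia ∩ Gita ∩ Wiremu: 09:00-11:15, 12:15-13:35, 13:40-15:05, 17:35-17:50, 18:00-18:05.
Nadia ∩ Gita ∩ Wiremu ∩ Zane: 09:00-11:15, 12:15-13:35, 13:40-15:05.
So the common availability across everyone is 09:00-11:15, 12:15-13:35, 13:40-15:05.
The first common window of at least 25 minutes is 09:00-11:15, so the earliest start is 09:00.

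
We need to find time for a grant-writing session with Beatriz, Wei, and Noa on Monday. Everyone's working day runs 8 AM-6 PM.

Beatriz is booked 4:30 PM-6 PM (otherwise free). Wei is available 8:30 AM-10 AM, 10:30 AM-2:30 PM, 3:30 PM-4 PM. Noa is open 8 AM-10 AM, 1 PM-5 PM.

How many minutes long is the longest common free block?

Beatriz free: 08:00-16:30 (invert busy blocks within the working day).
Wei free: 08:30-10:00, 10:30-14:30, 15:30-16:00.
Noa free: 08:00-10:00, 13:00-17:00.
Beatriz ∩ Wei: 08:30-10:00, 10:30-14:30, 15:30-16:00.
Beatriz ∩ Wei ∩ Noa: 08:30-10:00, 13:00-14:30, 15:30-16:00.
The longest is 08:30-10:00 at 90 minutes.

90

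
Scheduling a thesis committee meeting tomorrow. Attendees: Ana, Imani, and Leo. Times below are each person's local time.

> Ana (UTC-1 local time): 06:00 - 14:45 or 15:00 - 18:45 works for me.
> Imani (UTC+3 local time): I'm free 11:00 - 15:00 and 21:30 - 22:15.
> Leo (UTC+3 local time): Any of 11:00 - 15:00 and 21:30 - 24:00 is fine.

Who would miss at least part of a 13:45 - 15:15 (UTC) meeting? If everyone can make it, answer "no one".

Imani, Leo

Ana in UTC: 07:00-15:45, 16:00-19:45 (add 1h to convert from UTC-1).
Imani in UTC: 08:00-12:00, 18:30-19:15 (subtract 3h to convert from UTC+3).
Leo in UTC: 08:00-12:00, 18:30-21:00 (subtract 3h to convert from UTC+3).
Ana: free for 13:45-15:15. Imani: not fully free for 13:45-15:15. Leo: not fully free for 13:45-15:15.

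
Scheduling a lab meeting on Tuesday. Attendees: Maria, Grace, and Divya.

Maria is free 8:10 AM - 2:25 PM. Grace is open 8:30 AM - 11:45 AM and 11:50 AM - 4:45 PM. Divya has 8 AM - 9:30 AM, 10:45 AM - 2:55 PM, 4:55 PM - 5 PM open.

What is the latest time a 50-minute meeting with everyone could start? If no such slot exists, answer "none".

Maria ∩ Grace: 08:30-11:45, 11:50-14:25.
Maria ∩ Grace ∩ Divya: 08:30-09:30, 10:45-11:45, 11:50-14:25.
The last common window of at least 50 minutes is 11:50-14:25; a 50-minute meeting can start as late as 13:35 and still end by 14:25.

13:35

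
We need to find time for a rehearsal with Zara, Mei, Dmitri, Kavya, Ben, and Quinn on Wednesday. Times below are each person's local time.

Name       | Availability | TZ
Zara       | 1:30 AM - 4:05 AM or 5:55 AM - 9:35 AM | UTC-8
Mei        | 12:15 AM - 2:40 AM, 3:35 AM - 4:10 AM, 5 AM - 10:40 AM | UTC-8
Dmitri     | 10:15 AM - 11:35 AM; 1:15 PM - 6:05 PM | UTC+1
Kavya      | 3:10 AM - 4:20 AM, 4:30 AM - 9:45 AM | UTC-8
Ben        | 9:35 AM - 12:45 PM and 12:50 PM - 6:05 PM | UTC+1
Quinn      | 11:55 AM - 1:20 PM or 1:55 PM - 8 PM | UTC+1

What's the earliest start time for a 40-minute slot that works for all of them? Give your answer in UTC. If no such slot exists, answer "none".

13:55

Zara in UTC: 09:30-12:05, 13:55-17:35 (add 8h to convert from UTC-8).
Mei in UTC: 08:15-10:40, 11:35-12:10, 13:00-18:40 (add 8h to convert from UTC-8).
Dmitri in UTC: 09:15-10:35, 12:15-17:05 (subtract 1h to convert from UTC+1).
Kavya in UTC: 11:10-12:20, 12:30-17:45 (add 8h to convert from UTC-8).
Ben in UTC: 08:35-11:45, 11:50-17:05 (subtract 1h to convert from UTC+1).
Quinn in UTC: 10:55-12:20, 12:55-19:00 (subtract 1h to convert from UTC+1).
Zara ∩ Mei: 09:30-10:40, 11:35-12:05, 13:55-17:35.
Zara ∩ Mei ∩ Dmitri: 09:30-10:35, 13:55-17:05.
Zara ∩ Mei ∩ Dmitri ∩ Kavya: 13:55-17:05.
Zara ∩ Mei ∩ Dmitri ∩ Kavya ∩ Ben: 13:55-17:05.
Zara ∩ Mei ∩ Dmitri ∩ Kavya ∩ Ben ∩ Quinn: 13:55-17:05.
So the common availability across everyone is 13:55-17:05.
The first common window of at least 40 minutes is 13:55-17:05, so the earliest start is 13:55.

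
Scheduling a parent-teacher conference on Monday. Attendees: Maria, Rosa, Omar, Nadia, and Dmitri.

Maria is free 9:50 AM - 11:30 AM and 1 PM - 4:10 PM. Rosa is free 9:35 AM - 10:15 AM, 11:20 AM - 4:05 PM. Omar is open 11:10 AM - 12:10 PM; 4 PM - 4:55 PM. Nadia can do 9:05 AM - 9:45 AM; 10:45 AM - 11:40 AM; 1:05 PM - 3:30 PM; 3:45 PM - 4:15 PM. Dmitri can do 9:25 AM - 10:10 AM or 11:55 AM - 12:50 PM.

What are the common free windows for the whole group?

none

Maria ∩ Rosa: 09:50-10:15, 11:20-11:30, 13:00-16:05.
Maria ∩ Rosa ∩ Omar: 11:20-11:30, 16:00-16:05.
Maria ∩ Rosa ∩ Omar ∩ Nadia: 11:20-11:30, 16:00-16:05.
Maria ∩ Rosa ∩ Omar ∩ Nadia ∩ Dmitri: ∅.
There is no time when everyone is free.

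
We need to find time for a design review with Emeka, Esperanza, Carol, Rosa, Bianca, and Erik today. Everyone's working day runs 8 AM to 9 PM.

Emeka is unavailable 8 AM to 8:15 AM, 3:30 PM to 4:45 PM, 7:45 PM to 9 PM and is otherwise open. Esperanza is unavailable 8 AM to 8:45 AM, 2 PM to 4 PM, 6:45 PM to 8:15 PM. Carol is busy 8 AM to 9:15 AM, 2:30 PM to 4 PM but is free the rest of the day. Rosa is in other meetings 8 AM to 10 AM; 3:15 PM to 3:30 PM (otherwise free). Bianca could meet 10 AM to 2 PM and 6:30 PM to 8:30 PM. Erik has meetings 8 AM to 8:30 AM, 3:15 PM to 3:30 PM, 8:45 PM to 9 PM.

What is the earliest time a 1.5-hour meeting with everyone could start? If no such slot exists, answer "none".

Emeka free: 08:15-15:30, 16:45-19:45 (invert busy blocks within the working day).
Esperanza free: 08:45-14:00, 16:00-18:45, 20:15-21:00 (invert busy blocks within the working day).
Carol free: 09:15-14:30, 16:00-21:00 (invert busy blocks within the working day).
Rosa free: 10:00-15:15, 15:30-21:00 (invert busy blocks within the working day).
Bianca free: 10:00-14:00, 18:30-20:30.
Erik free: 08:30-15:15, 15:30-20:45 (invert busy blocks within the working day).
Emeka ∩ Esperanza: 08:45-14:00, 16:45-18:45.
Emeka ∩ Esperanza ∩ Carol: 09:15-14:00, 16:45-18:45.
Emeka ∩ Esperanza ∩ Carol ∩ Rosa: 10:00-14:00, 16:45-18:45.
Emeka ∩ Esperanza ∩ Carol ∩ Rosa ∩ Bianca: 10:00-14:00, 18:30-18:45.
Emeka ∩ Esperanza ∩ Carol ∩ Rosa ∩ Bianca ∩ Erik: 10:00-14:00, 18:30-18:45.
Those are the intersection windows.
The first common window of at least 90 minutes is 10:00-14:00, so the earliest start is 10:00.

10:00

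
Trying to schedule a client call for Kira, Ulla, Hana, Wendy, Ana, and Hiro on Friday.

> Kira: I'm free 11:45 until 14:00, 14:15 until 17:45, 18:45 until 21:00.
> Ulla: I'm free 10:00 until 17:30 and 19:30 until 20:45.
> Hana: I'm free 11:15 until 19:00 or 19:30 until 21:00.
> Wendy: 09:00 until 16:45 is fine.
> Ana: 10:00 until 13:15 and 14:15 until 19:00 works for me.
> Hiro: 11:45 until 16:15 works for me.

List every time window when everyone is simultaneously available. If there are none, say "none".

Kira ∩ Ulla: 11:45-14:00, 14:15-17:30, 19:30-20:45.
Kira ∩ Ulla ∩ Hana: 11:45-14:00, 14:15-17:30, 19:30-20:45.
Kira ∩ Ulla ∩ Hana ∩ Wendy: 11:45-14:00, 14:15-16:45.
Kira ∩ Ulla ∩ Hana ∩ Wendy ∩ Ana: 11:45-13:15, 14:15-16:45.
Kira ∩ Ulla ∩ Hana ∩ Wendy ∩ Ana ∩ Hiro: 11:45-13:15, 14:15-16:15.

11:45-13:15, 14:15-16:15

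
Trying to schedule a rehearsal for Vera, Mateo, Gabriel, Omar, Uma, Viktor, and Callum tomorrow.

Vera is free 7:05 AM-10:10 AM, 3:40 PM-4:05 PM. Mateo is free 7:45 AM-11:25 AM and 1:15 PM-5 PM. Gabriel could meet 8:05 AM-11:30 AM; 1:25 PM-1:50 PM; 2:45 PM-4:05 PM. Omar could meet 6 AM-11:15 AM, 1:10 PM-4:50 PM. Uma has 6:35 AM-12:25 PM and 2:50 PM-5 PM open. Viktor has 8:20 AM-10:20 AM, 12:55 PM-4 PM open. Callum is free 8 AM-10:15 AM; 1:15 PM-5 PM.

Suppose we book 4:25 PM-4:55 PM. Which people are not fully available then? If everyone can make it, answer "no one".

Gabriel, Omar, Vera, Viktor

Vera: not fully free for 16:25-16:55. Mateo: free for 16:25-16:55. Gabriel: not fully free for 16:25-16:55. Omar: not fully free for 16:25-16:55. Uma: free for 16:25-16:55. Viktor: not fully free for 16:25-16:55. Callum: free for 16:25-16:55.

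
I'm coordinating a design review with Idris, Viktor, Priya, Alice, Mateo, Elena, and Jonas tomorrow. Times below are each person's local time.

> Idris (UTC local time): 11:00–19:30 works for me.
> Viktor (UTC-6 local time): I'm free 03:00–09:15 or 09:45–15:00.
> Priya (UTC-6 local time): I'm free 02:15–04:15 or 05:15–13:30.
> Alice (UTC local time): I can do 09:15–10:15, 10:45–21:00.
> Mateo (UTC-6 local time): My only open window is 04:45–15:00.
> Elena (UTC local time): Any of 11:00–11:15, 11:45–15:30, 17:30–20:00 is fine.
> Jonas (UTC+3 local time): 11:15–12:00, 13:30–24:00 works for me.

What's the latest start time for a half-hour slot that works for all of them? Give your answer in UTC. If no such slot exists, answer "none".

19:00

Idris in UTC: 11:00-19:30.
Viktor in UTC: 09:00-15:15, 15:45-21:00 (add 6h to convert from UTC-6).
Priya in UTC: 08:15-10:15, 11:15-19:30 (add 6h to convert from UTC-6).
Alice in UTC: 09:15-10:15, 10:45-21:00.
Mateo in UTC: 10:45-21:00 (add 6h to convert from UTC-6).
Elena in UTC: 11:00-11:15, 11:45-15:30, 17:30-20:00.
Jonas in UTC: 08:15-09:00, 10:30-21:00 (subtract 3h to convert from UTC+3).
Idris ∩ Viktor: 11:00-15:15, 15:45-19:30.
Idris ∩ Viktor ∩ Priya: 11:15-15:15, 15:45-19:30.
Idris ∩ Viktor ∩ Priya ∩ Alice: 11:15-15:15, 15:45-19:30.
Idris ∩ Viktor ∩ Priya ∩ Alice ∩ Mateo: 11:15-15:15, 15:45-19:30.
Idris ∩ Viktor ∩ Priya ∩ Alice ∩ Mateo ∩ Elena: 11:45-15:15, 17:30-19:30.
Idris ∩ Viktor ∩ Priya ∩ Alice ∩ Mateo ∩ Elena ∩ Jonas: 11:45-15:15, 17:30-19:30.
The last common window of at least 30 minutes is 17:30-19:30; a 30-minute meeting can start as late as 19:00 and still end by 19:30.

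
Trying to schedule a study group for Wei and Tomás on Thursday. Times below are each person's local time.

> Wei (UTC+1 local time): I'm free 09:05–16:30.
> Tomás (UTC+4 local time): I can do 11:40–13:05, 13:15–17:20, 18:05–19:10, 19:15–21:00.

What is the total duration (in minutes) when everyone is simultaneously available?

Wei in UTC: 08:05-15:30 (subtract 1h to convert from UTC+1).
Tomás in UTC: 07:40-09:05, 09:15-13:20, 14:05-15:10, 15:15-17:00 (subtract 4h to convert from UTC+4).
Wei ∩ Tomás: 08:05-09:05, 09:15-13:20, 14:05-15:10, 15:15-15:30.
Summing the common windows: 60 + 245 + 65 + 15 = 385 minutes.

385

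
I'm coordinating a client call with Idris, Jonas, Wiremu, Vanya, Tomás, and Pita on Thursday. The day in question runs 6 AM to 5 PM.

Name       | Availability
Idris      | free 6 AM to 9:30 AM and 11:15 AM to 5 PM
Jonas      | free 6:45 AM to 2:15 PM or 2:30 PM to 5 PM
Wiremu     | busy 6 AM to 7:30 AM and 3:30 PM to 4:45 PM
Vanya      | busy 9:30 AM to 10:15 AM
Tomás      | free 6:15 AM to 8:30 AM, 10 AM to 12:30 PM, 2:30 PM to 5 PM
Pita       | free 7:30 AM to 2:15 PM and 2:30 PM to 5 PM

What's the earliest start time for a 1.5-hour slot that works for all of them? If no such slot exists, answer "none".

Idris free: 06:00-09:30, 11:15-17:00.
Jonas free: 06:45-14:15, 14:30-17:00.
Wiremu free: 07:30-15:30, 16:45-17:00 (invert busy blocks within the working day).
Vanya free: 06:00-09:30, 10:15-17:00 (invert busy blocks within the working day).
Tomás free: 06:15-08:30, 10:00-12:30, 14:30-17:00.
Pita free: 07:30-14:15, 14:30-17:00.
Idris ∩ Jonas: 06:45-09:30, 11:15-14:15, 14:30-17:00.
Idris ∩ Jonas ∩ Wiremu: 07:30-09:30, 11:15-14:15, 14:30-15:30, 16:45-17:00.
Idris ∩ Jonas ∩ Wiremu ∩ Vanya: 07:30-09:30, 11:15-14:15, 14:30-15:30, 16:45-17:00.
Idris ∩ Jonas ∩ Wiremu ∩ Vanya ∩ Tomás: 07:30-08:30, 11:15-12:30, 14:30-15:30, 16:45-17:00.
Idris ∩ Jonas ∩ Wiremu ∩ Vanya ∩ Tomás ∩ Pita: 07:30-08:30, 11:15-12:30, 14:30-15:30, 16:45-17:00.
So the common availability across everyone is 07:30-08:30, 11:15-12:30, 14:30-15:30, 16:45-17:00.
No common window is at least 90 minutes long.

none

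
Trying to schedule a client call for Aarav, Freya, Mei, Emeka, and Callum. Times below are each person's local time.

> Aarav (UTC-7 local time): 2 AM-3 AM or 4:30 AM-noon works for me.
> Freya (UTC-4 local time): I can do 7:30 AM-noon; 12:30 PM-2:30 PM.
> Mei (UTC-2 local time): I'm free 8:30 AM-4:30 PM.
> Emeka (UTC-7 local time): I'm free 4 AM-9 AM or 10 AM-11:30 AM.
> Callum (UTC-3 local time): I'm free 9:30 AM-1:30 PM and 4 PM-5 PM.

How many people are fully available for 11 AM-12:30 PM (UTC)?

2

Aarav in UTC: 09:00-10:00, 11:30-19:00 (add 7h to convert from UTC-7).
Freya in UTC: 11:30-16:00, 16:30-18:30 (add 4h to convert from UTC-4).
Mei in UTC: 10:30-18:30 (add 2h to convert from UTC-2).
Emeka in UTC: 11:00-16:00, 17:00-18:30 (add 7h to convert from UTC-7).
Callum in UTC: 12:30-16:30, 19:00-20:00 (add 3h to convert from UTC-3).
Mei and Emeka can make the full 11:00-12:30 slot — that's 2.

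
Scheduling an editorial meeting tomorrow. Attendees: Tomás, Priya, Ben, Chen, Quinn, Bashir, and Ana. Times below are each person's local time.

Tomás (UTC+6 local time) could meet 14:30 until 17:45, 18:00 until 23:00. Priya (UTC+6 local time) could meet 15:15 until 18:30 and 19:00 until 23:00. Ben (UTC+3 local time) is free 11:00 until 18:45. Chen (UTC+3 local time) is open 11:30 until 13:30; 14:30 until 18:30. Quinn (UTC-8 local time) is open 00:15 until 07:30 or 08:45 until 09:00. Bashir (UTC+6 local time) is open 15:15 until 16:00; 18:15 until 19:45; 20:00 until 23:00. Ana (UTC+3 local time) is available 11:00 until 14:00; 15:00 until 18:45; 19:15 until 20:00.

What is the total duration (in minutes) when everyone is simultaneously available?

Tomás in UTC: 08:30-11:45, 12:00-17:00 (subtract 6h to convert from UTC+6).
Priya in UTC: 09:15-12:30, 13:00-17:00 (subtract 6h to convert from UTC+6).
Ben in UTC: 08:00-15:45 (subtract 3h to convert from UTC+3).
Chen in UTC: 08:30-10:30, 11:30-15:30 (subtract 3h to convert from UTC+3).
Quinn in UTC: 08:15-15:30, 16:45-17:00 (add 8h to convert from UTC-8).
Bashir in UTC: 09:15-10:00, 12:15-13:45, 14:00-17:00 (subtract 6h to convert from UTC+6).
Ana in UTC: 08:00-11:00, 12:00-15:45, 16:15-17:00 (subtract 3h to convert from UTC+3).
Tomás ∩ Priya: 09:15-11:45, 12:00-12:30, 13:00-17:00.
Tomás ∩ Priya ∩ Ben: 09:15-11:45, 12:00-12:30, 13:00-15:45.
Tomás ∩ Priya ∩ Ben ∩ Chen: 09:15-10:30, 11:30-11:45, 12:00-12:30, 13:00-15:30.
Tomás ∩ Priya ∩ Ben ∩ Chen ∩ Quinn: 09:15-10:30, 11:30-11:45, 12:00-12:30, 13:00-15:30.
Tomás ∩ Priya ∩ Ben ∩ Chen ∩ Quinn ∩ Bashir: 09:15-10:00, 12:15-12:30, 13:00-13:45, 14:00-15:30.
Tomás ∩ Priya ∩ Ben ∩ Chen ∩ Quinn ∩ Bashir ∩ Ana: 09:15-10:00, 12:15-12:30, 13:00-13:45, 14:00-15:30.
Those are the intersection windows.
Summing the common windows: 45 + 15 + 45 + 90 = 195 minutes.

195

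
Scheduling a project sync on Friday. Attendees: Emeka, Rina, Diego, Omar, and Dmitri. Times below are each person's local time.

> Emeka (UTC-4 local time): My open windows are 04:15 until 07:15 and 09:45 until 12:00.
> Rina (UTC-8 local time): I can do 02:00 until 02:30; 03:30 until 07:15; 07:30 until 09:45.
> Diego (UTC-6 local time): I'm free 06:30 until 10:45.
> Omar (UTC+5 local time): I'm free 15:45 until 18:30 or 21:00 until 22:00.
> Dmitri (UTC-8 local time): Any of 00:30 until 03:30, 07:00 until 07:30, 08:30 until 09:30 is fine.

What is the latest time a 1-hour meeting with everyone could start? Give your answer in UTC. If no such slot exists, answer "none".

none

Emeka in UTC: 08:15-11:15, 13:45-16:00 (add 4h to convert from UTC-4).
Rina in UTC: 10:00-10:30, 11:30-15:15, 15:30-17:45 (add 8h to convert from UTC-8).
Diego in UTC: 12:30-16:45 (add 6h to convert from UTC-6).
Omar in UTC: 10:45-13:30, 16:00-17:00 (subtract 5h to convert from UTC+5).
Dmitri in UTC: 08:30-11:30, 15:00-15:30, 16:30-17:30 (add 8h to convert from UTC-8).
Emeka ∩ Rina: 10:00-10:30, 13:45-15:15, 15:30-16:00.
Emeka ∩ Rina ∩ Diego: 13:45-15:15, 15:30-16:00.
Emeka ∩ Rina ∩ Diego ∩ Omar: ∅.
Emeka ∩ Rina ∩ Diego ∩ Omar ∩ Dmitri: ∅.
There is no time when everyone is free.
No common window is at least 60 minutes long.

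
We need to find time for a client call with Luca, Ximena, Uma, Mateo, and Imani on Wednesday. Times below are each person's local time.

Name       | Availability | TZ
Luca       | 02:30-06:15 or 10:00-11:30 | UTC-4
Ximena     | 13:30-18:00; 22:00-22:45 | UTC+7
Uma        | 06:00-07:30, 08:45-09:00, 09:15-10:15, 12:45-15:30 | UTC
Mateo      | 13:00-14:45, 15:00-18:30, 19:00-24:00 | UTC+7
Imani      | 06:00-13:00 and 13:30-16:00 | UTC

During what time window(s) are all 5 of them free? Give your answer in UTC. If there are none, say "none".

06:30-07:30, 08:45-09:00, 09:15-10:15, 15:00-15:30

Luca in UTC: 06:30-10:15, 14:00-15:30 (add 4h to convert from UTC-4).
Ximena in UTC: 06:30-11:00, 15:00-15:45 (subtract 7h to convert from UTC+7).
Uma in UTC: 06:00-07:30, 08:45-09:00, 09:15-10:15, 12:45-15:30.
Mateo in UTC: 06:00-07:45, 08:00-11:30, 12:00-17:00 (subtract 7h to convert from UTC+7).
Imani in UTC: 06:00-13:00, 13:30-16:00.
Luca ∩ Ximena: 06:30-10:15, 15:00-15:30.
Luca ∩ Ximena ∩ Uma: 06:30-07:30, 08:45-09:00, 09:15-10:15, 15:00-15:30.
Luca ∩ Ximena ∩ Uma ∩ Mateo: 06:30-07:30, 08:45-09:00, 09:15-10:15, 15:00-15:30.
Luca ∩ Ximena ∩ Uma ∩ Mateo ∩ Imani: 06:30-07:30, 08:45-09:00, 09:15-10:15, 15:00-15:30.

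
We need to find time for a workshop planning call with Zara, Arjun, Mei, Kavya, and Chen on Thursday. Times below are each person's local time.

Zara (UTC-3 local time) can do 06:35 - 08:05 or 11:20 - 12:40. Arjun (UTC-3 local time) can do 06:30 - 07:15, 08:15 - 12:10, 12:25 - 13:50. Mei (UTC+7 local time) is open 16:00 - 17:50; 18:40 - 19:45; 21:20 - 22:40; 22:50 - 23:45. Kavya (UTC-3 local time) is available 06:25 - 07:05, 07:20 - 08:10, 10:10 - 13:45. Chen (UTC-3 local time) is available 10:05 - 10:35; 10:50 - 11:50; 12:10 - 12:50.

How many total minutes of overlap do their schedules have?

Zara in UTC: 09:35-11:05, 14:20-15:40 (add 3h to convert from UTC-3).
Arjun in UTC: 09:30-10:15, 11:15-15:10, 15:25-16:50 (add 3h to convert from UTC-3).
Mei in UTC: 09:00-10:50, 11:40-12:45, 14:20-15:40, 15:50-16:45 (subtract 7h to convert from UTC+7).
Kavya in UTC: 09:25-10:05, 10:20-11:10, 13:10-16:45 (add 3h to convert from UTC-3).
Chen in UTC: 13:05-13:35, 13:50-14:50, 15:10-15:50 (add 3h to convert from UTC-3).
Zara ∩ Arjun: 09:35-10:15, 14:20-15:10, 15:25-15:40.
Zara ∩ Arjun ∩ Mei: 09:35-10:15, 14:20-15:10, 15:25-15:40.
Zara ∩ Arjun ∩ Mei ∩ Kavya: 09:35-10:05, 14:20-15:10, 15:25-15:40.
Zara ∩ Arjun ∩ Mei ∩ Kavya ∩ Chen: 14:20-14:50, 15:25-15:40.
Summing the common windows: 30 + 15 = 45 minutes.

45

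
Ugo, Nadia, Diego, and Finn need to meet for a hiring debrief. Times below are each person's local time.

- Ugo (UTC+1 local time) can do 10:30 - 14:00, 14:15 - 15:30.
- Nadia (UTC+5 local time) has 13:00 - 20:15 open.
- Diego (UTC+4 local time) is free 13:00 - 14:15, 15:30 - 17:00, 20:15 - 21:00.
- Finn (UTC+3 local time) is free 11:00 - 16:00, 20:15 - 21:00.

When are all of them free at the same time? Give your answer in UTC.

Ugo in UTC: 09:30-13:00, 13:15-14:30 (subtract 1h to convert from UTC+1).
Nadia in UTC: 08:00-15:15 (subtract 5h to convert from UTC+5).
Diego in UTC: 09:00-10:15, 11:30-13:00, 16:15-17:00 (subtract 4h to convert from UTC+4).
Finn in UTC: 08:00-13:00, 17:15-18:00 (subtract 3h to convert from UTC+3).
Ugo ∩ Nadia: 09:30-13:00, 13:15-14:30.
Ugo ∩ Nadia ∩ Diego: 09:30-10:15, 11:30-13:00.
Ugo ∩ Nadia ∩ Diego ∩ Finn: 09:30-10:15, 11:30-13:00.
So the common availability across everyone is 09:30-10:15, 11:30-13:00.

09:30-10:15, 11:30-13:00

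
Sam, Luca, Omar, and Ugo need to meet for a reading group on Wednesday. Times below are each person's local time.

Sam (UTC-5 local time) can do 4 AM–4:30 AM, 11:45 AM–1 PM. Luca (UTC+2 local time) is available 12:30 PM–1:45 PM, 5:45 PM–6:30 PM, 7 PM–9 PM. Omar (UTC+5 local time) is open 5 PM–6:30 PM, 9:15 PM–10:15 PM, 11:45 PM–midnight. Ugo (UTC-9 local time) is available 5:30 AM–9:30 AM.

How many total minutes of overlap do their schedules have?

Sam in UTC: 09:00-09:30, 16:45-18:00 (add 5h to convert from UTC-5).
Luca in UTC: 10:30-11:45, 15:45-16:30, 17:00-19:00 (subtract 2h to convert from UTC+2).
Omar in UTC: 12:00-13:30, 16:15-17:15, 18:45-19:00 (subtract 5h to convert from UTC+5).
Ugo in UTC: 14:30-18:30 (add 9h to convert from UTC-9).
Sam ∩ Luca: 17:00-18:00.
Sam ∩ Luca ∩ Omar: 17:00-17:15.
Sam ∩ Luca ∩ Omar ∩ Ugo: 17:00-17:15.
That's a single block of 15 minutes.

15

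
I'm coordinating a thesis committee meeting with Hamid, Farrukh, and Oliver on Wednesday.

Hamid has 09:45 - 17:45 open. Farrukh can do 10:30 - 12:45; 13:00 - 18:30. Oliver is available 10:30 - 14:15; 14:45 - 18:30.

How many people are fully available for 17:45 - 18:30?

Farrukh and Oliver can make the full 17:45-18:30 slot — that's 2.

2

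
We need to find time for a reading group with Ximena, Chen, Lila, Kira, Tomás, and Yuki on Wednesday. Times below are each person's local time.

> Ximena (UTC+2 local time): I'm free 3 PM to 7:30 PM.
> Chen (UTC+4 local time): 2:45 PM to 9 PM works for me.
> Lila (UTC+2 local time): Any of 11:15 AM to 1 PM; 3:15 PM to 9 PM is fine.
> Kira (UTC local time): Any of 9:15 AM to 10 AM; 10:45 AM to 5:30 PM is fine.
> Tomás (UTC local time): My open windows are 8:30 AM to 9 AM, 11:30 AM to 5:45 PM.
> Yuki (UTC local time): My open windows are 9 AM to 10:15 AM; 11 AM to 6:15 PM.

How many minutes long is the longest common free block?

225

Ximena in UTC: 13:00-17:30 (subtract 2h to convert from UTC+2).
Chen in UTC: 10:45-17:00 (subtract 4h to convert from UTC+4).
Lila in UTC: 09:15-11:00, 13:15-19:00 (subtract 2h to convert from UTC+2).
Kira in UTC: 09:15-10:00, 10:45-17:30.
Tomás in UTC: 08:30-09:00, 11:30-17:45.
Yuki in UTC: 09:00-10:15, 11:00-18:15.
Ximena ∩ Chen: 13:00-17:00.
Ximena ∩ Chen ∩ Lila: 13:15-17:00.
Ximena ∩ Chen ∩ Lila ∩ Kira: 13:15-17:00.
Ximena ∩ Chen ∩ Lila ∩ Kira ∩ Tomás: 13:15-17:00.
Ximena ∩ Chen ∩ Lila ∩ Kira ∩ Tomás ∩ Yuki: 13:15-17:00.
Those are the intersection windows.
The longest is 13:15-17:00 at 225 minutes.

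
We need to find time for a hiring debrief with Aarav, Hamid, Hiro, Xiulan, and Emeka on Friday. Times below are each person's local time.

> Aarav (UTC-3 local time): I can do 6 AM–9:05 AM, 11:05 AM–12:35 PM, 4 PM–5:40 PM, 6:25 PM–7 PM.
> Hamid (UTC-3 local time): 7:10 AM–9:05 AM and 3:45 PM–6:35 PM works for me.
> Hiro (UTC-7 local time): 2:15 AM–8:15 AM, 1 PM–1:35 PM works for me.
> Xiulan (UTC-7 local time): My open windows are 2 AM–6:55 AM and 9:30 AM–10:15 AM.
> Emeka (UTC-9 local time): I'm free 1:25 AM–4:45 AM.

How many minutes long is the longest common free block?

100

Aarav in UTC: 09:00-12:05, 14:05-15:35, 19:00-20:40, 21:25-22:00 (add 3h to convert from UTC-3).
Hamid in UTC: 10:10-12:05, 18:45-21:35 (add 3h to convert from UTC-3).
Hiro in UTC: 09:15-15:15, 20:00-20:35 (add 7h to convert from UTC-7).
Xiulan in UTC: 09:00-13:55, 16:30-17:15 (add 7h to convert from UTC-7).
Emeka in UTC: 10:25-13:45 (add 9h to convert from UTC-9).
Aarav ∩ Hamid: 10:10-12:05, 19:00-20:40, 21:25-21:35.
Aarav ∩ Hamid ∩ Hiro: 10:10-12:05, 20:00-20:35.
Aarav ∩ Hamid ∩ Hiro ∩ Xiulan: 10:10-12:05.
Aarav ∩ Hamid ∩ Hiro ∩ Xiulan ∩ Emeka: 10:25-12:05.
Those are the intersection windows.
The longest is 10:25-12:05 at 100 minutes.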